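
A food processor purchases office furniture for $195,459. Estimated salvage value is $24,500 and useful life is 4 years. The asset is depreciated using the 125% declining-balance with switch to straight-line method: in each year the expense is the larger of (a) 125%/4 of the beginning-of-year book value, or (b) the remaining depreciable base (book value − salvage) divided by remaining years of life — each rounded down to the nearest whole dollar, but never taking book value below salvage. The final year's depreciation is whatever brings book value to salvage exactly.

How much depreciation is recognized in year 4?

Depreciable base = $195,459 − $24,500 = $170,959.
Year 1: DB = ⌊$195,459 × 125%/4⌋ = $61,080; SL = ⌊$170,959/4⌋ = $42,739 → take DB $61,080. Book value $134,379.
Year 2: DB = ⌊$134,379 × 125%/4⌋ = $41,993; SL = ⌊$109,879/3⌋ = $36,626 → take DB $41,993. Book value $92,386.
Year 3: DB = ⌊$92,386 × 125%/4⌋ = $28,870; SL = ⌊$67,886/2⌋ = $33,943 → take SL $33,943. Book value $58,443.
Year 4 (final): $58,443 − $24,500 = $33,943. Book value $24,500.

$33,943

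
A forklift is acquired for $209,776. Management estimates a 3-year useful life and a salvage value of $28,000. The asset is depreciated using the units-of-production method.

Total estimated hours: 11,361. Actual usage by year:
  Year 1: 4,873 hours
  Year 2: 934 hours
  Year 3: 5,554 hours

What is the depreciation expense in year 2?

Depreciable base = $209,776 − $28,000 = $181,776.
Rate = $181,776 / 11,361 hours = $16 per hour.
Year 1: 4,873 × $16 = $77,968. Book value $131,808.
Year 2: 934 × $16 = $14,944. Book value $116,864.

$14,944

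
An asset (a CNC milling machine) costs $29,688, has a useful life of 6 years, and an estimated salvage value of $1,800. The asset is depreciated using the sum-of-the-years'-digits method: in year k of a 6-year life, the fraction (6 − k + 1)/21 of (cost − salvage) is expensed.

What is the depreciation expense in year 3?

$5,312

Depreciable base = $29,688 − $1,800 = $27,888.
Sum of the years' digits = 6+5+4+3+2+1 = 21.
Year 1: $27,888 × 6/21 = $7,968. Book value $21,720.
Year 2: $27,888 × 5/21 = $6,640. Book value $15,080.
Year 3: $27,888 × 4/21 = $5,312. Book value $9,768.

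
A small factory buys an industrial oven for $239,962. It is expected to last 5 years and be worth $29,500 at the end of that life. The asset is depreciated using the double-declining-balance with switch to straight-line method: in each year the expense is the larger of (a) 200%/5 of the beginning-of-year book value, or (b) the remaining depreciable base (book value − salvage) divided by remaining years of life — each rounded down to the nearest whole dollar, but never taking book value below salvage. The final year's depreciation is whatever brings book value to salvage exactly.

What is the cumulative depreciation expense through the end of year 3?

Depreciable base = $239,962 − $29,500 = $210,462.
Year 1: DB = ⌊$239,962 × 200%/5⌋ = $95,984; SL = ⌊$210,462/5⌋ = $42,092 → take DB $95,984. Book value $143,978.
Year 2: DB = ⌊$143,978 × 200%/5⌋ = $57,591; SL = ⌊$114,478/4⌋ = $28,619 → take DB $57,591. Book value $86,387.
Year 3: DB = ⌊$86,387 × 200%/5⌋ = $34,554; SL = ⌊$56,887/3⌋ = $18,962 → take DB $34,554. Book value $51,833.
Accumulated through year 3 = $239,962 − $51,833 = $188,129.

$188,129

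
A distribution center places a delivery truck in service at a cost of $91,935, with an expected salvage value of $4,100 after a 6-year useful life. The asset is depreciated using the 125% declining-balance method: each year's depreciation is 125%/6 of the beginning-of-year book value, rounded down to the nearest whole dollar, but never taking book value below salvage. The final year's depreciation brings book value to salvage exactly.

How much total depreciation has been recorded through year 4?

Depreciable base = $91,935 − $4,100 = $87,835.
Year 1: ⌊$91,935 × 125%/6⌋ = $19,153. Book value $72,782.
Year 2: ⌊$72,782 × 125%/6⌋ = $15,162. Book value $57,620.
Year 3: ⌊$57,620 × 125%/6⌋ = $12,004. Book value $45,616.
Year 4: ⌊$45,616 × 125%/6⌋ = $9,503. Book value $36,113.
Accumulated through year 4 = $91,935 − $36,113 = $55,822.

$55,822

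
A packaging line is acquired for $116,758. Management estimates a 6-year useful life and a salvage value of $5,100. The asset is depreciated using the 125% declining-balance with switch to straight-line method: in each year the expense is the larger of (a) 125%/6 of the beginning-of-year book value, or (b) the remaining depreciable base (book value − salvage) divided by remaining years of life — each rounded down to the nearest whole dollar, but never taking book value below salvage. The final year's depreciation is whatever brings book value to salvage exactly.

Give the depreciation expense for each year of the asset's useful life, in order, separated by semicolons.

Depreciable base = $116,758 − $5,100 = $111,658.
Year 1: DB = ⌊$116,758 × 125%/6⌋ = $24,324; SL = ⌊$111,658/6⌋ = $18,609 → take DB $24,324. Book value $92,434.
Year 2: DB = ⌊$92,434 × 125%/6⌋ = $19,257; SL = ⌊$87,334/5⌋ = $17,466 → take DB $19,257. Book value $73,177.
Year 3: DB = ⌊$73,177 × 125%/6⌋ = $15,245; SL = ⌊$68,077/4⌋ = $17,019 → take SL $17,019. Book value $56,158.
Year 4: DB = ⌊$56,158 × 125%/6⌋ = $11,699; SL = ⌊$51,058/3⌋ = $17,019 → take SL $17,019. Book value $39,139.
Year 5: DB = ⌊$39,139 × 125%/6⌋ = $8,153; SL = ⌊$34,039/2⌋ = $17,019 → take SL $17,019. Book value $22,120.
Year 6 (final): $22,120 − $5,100 = $17,020. Book value $5,100.

$24,324; $19,257; $17,019; $17,019; $17,019; $17,020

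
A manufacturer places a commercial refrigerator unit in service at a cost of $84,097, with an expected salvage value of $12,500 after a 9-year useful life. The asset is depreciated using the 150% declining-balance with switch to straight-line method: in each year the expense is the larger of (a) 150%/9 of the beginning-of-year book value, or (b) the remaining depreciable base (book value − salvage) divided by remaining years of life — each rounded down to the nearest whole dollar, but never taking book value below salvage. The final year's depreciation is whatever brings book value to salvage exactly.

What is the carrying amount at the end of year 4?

Depreciable base = $84,097 − $12,500 = $71,597.
Year 1: DB = ⌊$84,097 × 150%/9⌋ = $14,016; SL = ⌊$71,597/9⌋ = $7,955 → take DB $14,016. Book value $70,081.
Year 2: DB = ⌊$70,081 × 150%/9⌋ = $11,680; SL = ⌊$57,581/8⌋ = $7,197 → take DB $11,680. Book value $58,401.
Year 3: DB = ⌊$58,401 × 150%/9⌋ = $9,733; SL = ⌊$45,901/7⌋ = $6,557 → take DB $9,733. Book value $48,668.
Year 4: DB = ⌊$48,668 × 150%/9⌋ = $8,111; SL = ⌊$36,168/6⌋ = $6,028 → take DB $8,111. Book value $40,557.

$40,557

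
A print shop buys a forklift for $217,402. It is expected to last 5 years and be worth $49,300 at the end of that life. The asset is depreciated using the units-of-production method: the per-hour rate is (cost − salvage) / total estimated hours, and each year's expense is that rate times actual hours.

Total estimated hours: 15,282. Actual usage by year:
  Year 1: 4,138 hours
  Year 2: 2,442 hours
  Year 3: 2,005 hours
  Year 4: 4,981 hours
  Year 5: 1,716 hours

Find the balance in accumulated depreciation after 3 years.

Depreciable base = $217,402 − $49,300 = $168,102.
Rate = $168,102 / 15,282 hours = $11 per hour.
Year 1: 4,138 × $11 = $45,518. Book value $171,884.
Year 2: 2,442 × $11 = $26,862. Book value $145,022.
Year 3: 2,005 × $11 = $22,055. Book value $122,967.
Accumulated through year 3 = $217,402 − $122,967 = $94,435.

$94,435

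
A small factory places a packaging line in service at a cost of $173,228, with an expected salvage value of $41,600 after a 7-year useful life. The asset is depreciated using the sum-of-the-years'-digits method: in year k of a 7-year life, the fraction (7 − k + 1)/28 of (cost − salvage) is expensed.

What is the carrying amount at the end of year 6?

Depreciable base = $173,228 − $41,600 = $131,628.
Sum of the years' digits = 7+6+5+4+3+2+1 = 28.
Year 1: $131,628 × 7/28 = $32,907. Book value $140,321.
Year 2: $131,628 × 6/28 = $28,206. Book value $112,115.
Year 3: $131,628 × 5/28 = $23,505. Book value $88,610.
Year 4: $131,628 × 4/28 = $18,804. Book value $69,806.
Year 5: $131,628 × 3/28 = $14,103. Book value $55,703.
Year 6: $131,628 × 2/28 = $9,402. Book value $46,301.

$46,301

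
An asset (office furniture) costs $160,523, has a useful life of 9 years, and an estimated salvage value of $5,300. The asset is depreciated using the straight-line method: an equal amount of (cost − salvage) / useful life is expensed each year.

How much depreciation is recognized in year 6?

$17,247

Depreciable base = $160,523 − $5,300 = $155,223.
Annual expense = $155,223 / 9 = $17,247.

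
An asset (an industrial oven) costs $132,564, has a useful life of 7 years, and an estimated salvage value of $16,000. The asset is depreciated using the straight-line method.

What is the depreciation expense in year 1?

$16,652

Depreciable base = $132,564 − $16,000 = $116,564.
Annual expense = $116,564 / 7 = $16,652.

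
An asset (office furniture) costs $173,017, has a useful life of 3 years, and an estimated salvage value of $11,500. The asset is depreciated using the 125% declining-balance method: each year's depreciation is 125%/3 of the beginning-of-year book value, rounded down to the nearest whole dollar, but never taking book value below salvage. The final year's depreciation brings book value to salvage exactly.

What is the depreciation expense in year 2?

Depreciable base = $173,017 − $11,500 = $161,517.
Year 1: ⌊$173,017 × 125%/3⌋ = $72,090. Book value $100,927.
Year 2: ⌊$100,927 × 125%/3⌋ = $42,052. Book value $58,875.

$42,052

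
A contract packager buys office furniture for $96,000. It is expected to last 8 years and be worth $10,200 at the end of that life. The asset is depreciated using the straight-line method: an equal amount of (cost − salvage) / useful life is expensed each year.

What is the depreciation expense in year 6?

$10,725

Depreciable base = $96,000 − $10,200 = $85,800.
Annual expense = $85,800 / 8 = $10,725.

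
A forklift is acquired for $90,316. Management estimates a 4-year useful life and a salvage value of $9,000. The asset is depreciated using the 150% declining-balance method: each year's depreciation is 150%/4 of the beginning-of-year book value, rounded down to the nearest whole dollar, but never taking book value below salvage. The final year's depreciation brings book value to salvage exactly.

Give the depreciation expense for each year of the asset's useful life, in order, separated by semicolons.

Depreciable base = $90,316 − $9,000 = $81,316.
Year 1: ⌊$90,316 × 150%/4⌋ = $33,868. Book value $56,448.
Year 2: ⌊$56,448 × 150%/4⌋ = $21,168. Book value $35,280.
Year 3: ⌊$35,280 × 150%/4⌋ = $13,230. Book value $22,050.
Year 4 (final): $22,050 − $9,000 = $13,050. Book value $9,000.

$33,868; $21,168; $13,230; $13,050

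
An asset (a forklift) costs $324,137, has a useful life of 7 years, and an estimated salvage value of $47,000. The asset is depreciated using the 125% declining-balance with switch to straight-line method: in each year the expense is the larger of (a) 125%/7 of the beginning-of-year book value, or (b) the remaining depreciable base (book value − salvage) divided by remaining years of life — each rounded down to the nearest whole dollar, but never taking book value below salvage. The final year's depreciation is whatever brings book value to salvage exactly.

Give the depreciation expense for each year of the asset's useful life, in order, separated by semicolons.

Depreciable base = $324,137 − $47,000 = $277,137.
Year 1: DB = ⌊$324,137 × 125%/7⌋ = $57,881; SL = ⌊$277,137/7⌋ = $39,591 → take DB $57,881. Book value $266,256.
Year 2: DB = ⌊$266,256 × 125%/7⌋ = $47,545; SL = ⌊$219,256/6⌋ = $36,542 → take DB $47,545. Book value $218,711.
Year 3: DB = ⌊$218,711 × 125%/7⌋ = $39,055; SL = ⌊$171,711/5⌋ = $34,342 → take DB $39,055. Book value $179,656.
Year 4: DB = ⌊$179,656 × 125%/7⌋ = $32,081; SL = ⌊$132,656/4⌋ = $33,164 → take SL $33,164. Book value $146,492.
Year 5: DB = ⌊$146,492 × 125%/7⌋ = $26,159; SL = ⌊$99,492/3⌋ = $33,164 → take SL $33,164. Book value $113,328.
Year 6: DB = ⌊$113,328 × 125%/7⌋ = $20,237; SL = ⌊$66,328/2⌋ = $33,164 → take SL $33,164. Book value $80,164.
Year 7 (final): $80,164 − $47,000 = $33,164. Book value $47,000.

$57,881; $47,545; $39,055; $33,164; $33,164; $33,164; $33,164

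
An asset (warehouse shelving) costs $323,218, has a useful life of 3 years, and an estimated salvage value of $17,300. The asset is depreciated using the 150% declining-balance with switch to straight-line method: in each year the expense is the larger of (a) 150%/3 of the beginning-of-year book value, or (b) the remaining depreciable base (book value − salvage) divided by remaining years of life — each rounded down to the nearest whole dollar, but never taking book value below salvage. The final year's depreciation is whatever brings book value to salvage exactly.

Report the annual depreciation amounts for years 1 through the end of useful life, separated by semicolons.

$161,609; $80,804; $63,505

Depreciable base = $323,218 − $17,300 = $305,918.
Year 1: DB = ⌊$323,218 × 150%/3⌋ = $161,609; SL = ⌊$305,918/3⌋ = $101,972 → take DB $161,609. Book value $161,609.
Year 2: DB = ⌊$161,609 × 150%/3⌋ = $80,804; SL = ⌊$144,309/2⌋ = $72,154 → take DB $80,804. Book value $80,805.
Year 3 (final): $80,805 − $17,300 = $63,505. Book value $17,300.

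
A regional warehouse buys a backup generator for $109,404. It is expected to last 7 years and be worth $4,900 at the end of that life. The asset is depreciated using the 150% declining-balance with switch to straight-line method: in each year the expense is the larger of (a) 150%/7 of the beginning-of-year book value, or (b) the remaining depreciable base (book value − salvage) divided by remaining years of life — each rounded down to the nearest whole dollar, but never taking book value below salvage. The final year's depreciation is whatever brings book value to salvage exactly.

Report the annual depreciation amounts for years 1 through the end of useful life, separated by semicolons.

$23,443; $18,420; $14,473; $12,042; $12,042; $12,042; $12,042

Depreciable base = $109,404 − $4,900 = $104,504.
Year 1: DB = ⌊$109,404 × 150%/7⌋ = $23,443; SL = ⌊$104,504/7⌋ = $14,929 → take DB $23,443. Book value $85,961.
Year 2: DB = ⌊$85,961 × 150%/7⌋ = $18,420; SL = ⌊$81,061/6⌋ = $13,510 → take DB $18,420. Book value $67,541.
Year 3: DB = ⌊$67,541 × 150%/7⌋ = $14,473; SL = ⌊$62,641/5⌋ = $12,528 → take DB $14,473. Book value $53,068.
Year 4: DB = ⌊$53,068 × 150%/7⌋ = $11,371; SL = ⌊$48,168/4⌋ = $12,042 → take SL $12,042. Book value $41,026.
Year 5: DB = ⌊$41,026 × 150%/7⌋ = $8,791; SL = ⌊$36,126/3⌋ = $12,042 → take SL $12,042. Book value $28,984.
Year 6: DB = ⌊$28,984 × 150%/7⌋ = $6,210; SL = ⌊$24,084/2⌋ = $12,042 → take SL $12,042. Book value $16,942.
Year 7 (final): $16,942 − $4,900 = $12,042. Book value $4,900.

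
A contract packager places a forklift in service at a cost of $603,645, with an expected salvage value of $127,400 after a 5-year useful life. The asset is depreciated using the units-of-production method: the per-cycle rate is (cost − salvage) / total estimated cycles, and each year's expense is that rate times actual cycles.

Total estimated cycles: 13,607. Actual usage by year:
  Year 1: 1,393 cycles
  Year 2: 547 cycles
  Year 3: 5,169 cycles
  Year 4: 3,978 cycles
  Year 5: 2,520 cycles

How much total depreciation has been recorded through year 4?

$388,045

Depreciable base = $603,645 − $127,400 = $476,245.
Rate = $476,245 / 13,607 cycles = $35 per cycle.
Year 1: 1,393 × $35 = $48,755. Book value $554,890.
Year 2: 547 × $35 = $19,145. Book value $535,745.
Year 3: 5,169 × $35 = $180,915. Book value $354,830.
Year 4: 3,978 × $35 = $139,230. Book value $215,600.
Accumulated through year 4 = $603,645 − $215,600 = $388,045.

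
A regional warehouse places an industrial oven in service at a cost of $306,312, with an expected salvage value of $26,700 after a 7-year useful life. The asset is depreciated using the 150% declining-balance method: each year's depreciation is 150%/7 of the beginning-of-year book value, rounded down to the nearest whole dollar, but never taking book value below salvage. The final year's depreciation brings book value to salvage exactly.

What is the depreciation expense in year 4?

$31,838

Depreciable base = $306,312 − $26,700 = $279,612.
Year 1: ⌊$306,312 × 150%/7⌋ = $65,638. Book value $240,674.
Year 2: ⌊$240,674 × 150%/7⌋ = $51,573. Book value $189,101.
Year 3: ⌊$189,101 × 150%/7⌋ = $40,521. Book value $148,580.
Year 4: ⌊$148,580 × 150%/7⌋ = $31,838. Book value $116,742.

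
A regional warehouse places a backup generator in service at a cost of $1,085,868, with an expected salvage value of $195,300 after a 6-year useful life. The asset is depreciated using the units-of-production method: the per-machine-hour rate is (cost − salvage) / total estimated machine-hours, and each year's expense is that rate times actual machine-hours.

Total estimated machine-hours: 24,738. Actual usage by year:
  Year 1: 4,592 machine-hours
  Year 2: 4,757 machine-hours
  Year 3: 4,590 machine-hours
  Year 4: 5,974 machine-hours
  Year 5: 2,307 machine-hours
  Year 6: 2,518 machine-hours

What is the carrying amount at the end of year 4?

Depreciable base = $1,085,868 − $195,300 = $890,568.
Rate = $890,568 / 24,738 machine-hours = $36 per machine-hour.
Year 1: 4,592 × $36 = $165,312. Book value $920,556.
Year 2: 4,757 × $36 = $171,252. Book value $749,304.
Year 3: 4,590 × $36 = $165,240. Book value $584,064.
Year 4: 5,974 × $36 = $215,064. Book value $369,000.

$369,000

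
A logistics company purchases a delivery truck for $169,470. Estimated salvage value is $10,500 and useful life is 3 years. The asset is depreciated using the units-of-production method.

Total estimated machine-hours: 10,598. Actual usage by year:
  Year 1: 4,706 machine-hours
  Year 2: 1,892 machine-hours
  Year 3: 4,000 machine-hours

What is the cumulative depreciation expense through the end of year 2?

Depreciable base = $169,470 − $10,500 = $158,970.
Rate = $158,970 / 10,598 machine-hours = $15 per machine-hour.
Year 1: 4,706 × $15 = $70,590. Book value $98,880.
Year 2: 1,892 × $15 = $28,380. Book value $70,500.
Accumulated through year 2 = $169,470 − $70,500 = $98,970.

$98,970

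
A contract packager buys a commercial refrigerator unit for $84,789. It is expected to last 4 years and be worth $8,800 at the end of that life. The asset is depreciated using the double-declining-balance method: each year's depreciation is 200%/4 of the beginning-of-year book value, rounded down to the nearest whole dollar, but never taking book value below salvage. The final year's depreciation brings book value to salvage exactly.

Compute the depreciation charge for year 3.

$10,599

Depreciable base = $84,789 − $8,800 = $75,989.
Year 1: ⌊$84,789 × 200%/4⌋ = $42,394. Book value $42,395.
Year 2: ⌊$42,395 × 200%/4⌋ = $21,197. Book value $21,198.
Year 3: ⌊$21,198 × 200%/4⌋ = $10,599. Book value $10,599.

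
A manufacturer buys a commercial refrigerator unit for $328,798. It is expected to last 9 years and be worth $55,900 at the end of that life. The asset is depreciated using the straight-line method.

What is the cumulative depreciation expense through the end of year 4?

Depreciable base = $328,798 − $55,900 = $272,898.
Annual expense = $272,898 / 9 = $30,322.
End of year 1: book value $298,476.
End of year 2: book value $268,154.
End of year 3: book value $237,832.
End of year 4: book value $207,510.
Accumulated through year 4 = $328,798 − $207,510 = $121,288.

$121,288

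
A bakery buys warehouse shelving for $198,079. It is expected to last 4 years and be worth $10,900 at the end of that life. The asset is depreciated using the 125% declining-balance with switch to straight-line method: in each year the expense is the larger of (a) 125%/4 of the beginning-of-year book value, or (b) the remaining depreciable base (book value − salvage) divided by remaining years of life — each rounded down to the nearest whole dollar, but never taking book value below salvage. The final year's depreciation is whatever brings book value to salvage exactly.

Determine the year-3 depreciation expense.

$41,362

Depreciable base = $198,079 − $10,900 = $187,179.
Year 1: DB = ⌊$198,079 × 125%/4⌋ = $61,899; SL = ⌊$187,179/4⌋ = $46,794 → take DB $61,899. Book value $136,180.
Year 2: DB = ⌊$136,180 × 125%/4⌋ = $42,556; SL = ⌊$125,280/3⌋ = $41,760 → take DB $42,556. Book value $93,624.
Year 3: DB = ⌊$93,624 × 125%/4⌋ = $29,257; SL = ⌊$82,724/2⌋ = $41,362 → take SL $41,362. Book value $52,262.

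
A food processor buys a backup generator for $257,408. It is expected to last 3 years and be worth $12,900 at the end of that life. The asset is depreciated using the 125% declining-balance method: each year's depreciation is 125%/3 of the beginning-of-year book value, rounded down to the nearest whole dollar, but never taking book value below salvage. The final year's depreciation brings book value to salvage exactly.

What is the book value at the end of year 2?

Depreciable base = $257,408 − $12,900 = $244,508.
Year 1: ⌊$257,408 × 125%/3⌋ = $107,253. Book value $150,155.
Year 2: ⌊$150,155 × 125%/3⌋ = $62,564. Book value $87,591.

$87,591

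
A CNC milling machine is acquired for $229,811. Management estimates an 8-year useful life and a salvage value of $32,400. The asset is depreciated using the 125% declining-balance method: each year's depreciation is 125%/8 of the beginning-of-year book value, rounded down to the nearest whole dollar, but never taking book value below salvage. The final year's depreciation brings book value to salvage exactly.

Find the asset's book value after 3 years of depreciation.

$138,044

Depreciable base = $229,811 − $32,400 = $197,411.
Year 1: ⌊$229,811 × 125%/8⌋ = $35,907. Book value $193,904.
Year 2: ⌊$193,904 × 125%/8⌋ = $30,297. Book value $163,607.
Year 3: ⌊$163,607 × 125%/8⌋ = $25,563. Book value $138,044.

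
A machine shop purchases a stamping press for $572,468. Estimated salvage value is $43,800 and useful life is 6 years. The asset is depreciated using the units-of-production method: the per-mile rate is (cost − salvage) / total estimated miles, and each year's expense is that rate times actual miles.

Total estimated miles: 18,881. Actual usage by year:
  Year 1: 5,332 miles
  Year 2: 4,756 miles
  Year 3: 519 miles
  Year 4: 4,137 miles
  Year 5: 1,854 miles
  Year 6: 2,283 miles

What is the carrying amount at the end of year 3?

Depreciable base = $572,468 − $43,800 = $528,668.
Rate = $528,668 / 18,881 miles = $28 per mile.
Year 1: 5,332 × $28 = $149,296. Book value $423,172.
Year 2: 4,756 × $28 = $133,168. Book value $290,004.
Year 3: 519 × $28 = $14,532. Book value $275,472.

$275,472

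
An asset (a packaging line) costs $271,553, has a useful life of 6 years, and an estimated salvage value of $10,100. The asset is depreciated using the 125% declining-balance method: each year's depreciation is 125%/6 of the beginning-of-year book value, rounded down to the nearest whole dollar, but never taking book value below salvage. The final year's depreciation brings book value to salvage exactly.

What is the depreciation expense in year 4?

Depreciable base = $271,553 − $10,100 = $261,453.
Year 1: ⌊$271,553 × 125%/6⌋ = $56,573. Book value $214,980.
Year 2: ⌊$214,980 × 125%/6⌋ = $44,787. Book value $170,193.
Year 3: ⌊$170,193 × 125%/6⌋ = $35,456. Book value $134,737.
Year 4: ⌊$134,737 × 125%/6⌋ = $28,070. Book value $106,667.

$28,070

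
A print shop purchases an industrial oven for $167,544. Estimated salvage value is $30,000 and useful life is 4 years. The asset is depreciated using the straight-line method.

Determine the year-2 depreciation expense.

Depreciable base = $167,544 − $30,000 = $137,544.
Annual expense = $137,544 / 4 = $34,386.

$34,386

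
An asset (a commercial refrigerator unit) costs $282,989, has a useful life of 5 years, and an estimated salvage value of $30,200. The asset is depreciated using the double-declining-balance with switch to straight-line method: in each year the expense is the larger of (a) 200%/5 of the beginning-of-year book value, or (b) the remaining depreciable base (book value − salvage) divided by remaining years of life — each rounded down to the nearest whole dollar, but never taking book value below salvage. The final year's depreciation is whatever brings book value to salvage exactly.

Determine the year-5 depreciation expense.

$6,477

Depreciable base = $282,989 − $30,200 = $252,789.
Year 1: DB = ⌊$282,989 × 200%/5⌋ = $113,195; SL = ⌊$252,789/5⌋ = $50,557 → take DB $113,195. Book value $169,794.
Year 2: DB = ⌊$169,794 × 200%/5⌋ = $67,917; SL = ⌊$139,594/4⌋ = $34,898 → take DB $67,917. Book value $101,877.
Year 3: DB = ⌊$101,877 × 200%/5⌋ = $40,750; SL = ⌊$71,677/3⌋ = $23,892 → take DB $40,750. Book value $61,127.
Year 4: DB = ⌊$61,127 × 200%/5⌋ = $24,450; SL = ⌊$30,927/2⌋ = $15,463 → take DB $24,450. Book value $36,677.
Year 5 (final): $36,677 − $30,200 = $6,477. Book value $30,200.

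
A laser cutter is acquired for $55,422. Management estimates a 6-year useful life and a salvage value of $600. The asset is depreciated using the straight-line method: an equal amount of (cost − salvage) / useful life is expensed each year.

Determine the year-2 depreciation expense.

$9,137

Depreciable base = $55,422 − $600 = $54,822.
Annual expense = $54,822 / 6 = $9,137.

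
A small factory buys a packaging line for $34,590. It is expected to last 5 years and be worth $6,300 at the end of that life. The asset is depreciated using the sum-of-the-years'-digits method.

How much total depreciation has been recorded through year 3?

$22,632

Depreciable base = $34,590 − $6,300 = $28,290.
Sum of the years' digits = 5+4+3+2+1 = 15.
Year 1: $28,290 × 5/15 = $9,430. Book value $25,160.
Year 2: $28,290 × 4/15 = $7,544. Book value $17,616.
Year 3: $28,290 × 3/15 = $5,658. Book value $11,958.
Accumulated through year 3 = $34,590 − $11,958 = $22,632.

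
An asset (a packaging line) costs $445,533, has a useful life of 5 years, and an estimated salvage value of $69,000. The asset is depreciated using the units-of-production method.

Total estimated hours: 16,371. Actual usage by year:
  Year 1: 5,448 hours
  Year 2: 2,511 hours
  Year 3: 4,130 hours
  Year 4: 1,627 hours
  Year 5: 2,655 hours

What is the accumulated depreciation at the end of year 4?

$315,468

Depreciable base = $445,533 − $69,000 = $376,533.
Rate = $376,533 / 16,371 hours = $23 per hour.
Year 1: 5,448 × $23 = $125,304. Book value $320,229.
Year 2: 2,511 × $23 = $57,753. Book value $262,476.
Year 3: 4,130 × $23 = $94,990. Book value $167,486.
Year 4: 1,627 × $23 = $37,421. Book value $130,065.
Accumulated through year 4 = $445,533 − $130,065 = $315,468.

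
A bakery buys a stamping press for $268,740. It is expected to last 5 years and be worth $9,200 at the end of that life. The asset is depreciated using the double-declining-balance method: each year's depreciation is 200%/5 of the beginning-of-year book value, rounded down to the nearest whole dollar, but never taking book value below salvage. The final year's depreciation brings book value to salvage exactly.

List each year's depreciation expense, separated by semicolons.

$107,496; $64,497; $38,698; $23,219; $25,630

Depreciable base = $268,740 − $9,200 = $259,540.
Year 1: ⌊$268,740 × 200%/5⌋ = $107,496. Book value $161,244.
Year 2: ⌊$161,244 × 200%/5⌋ = $64,497. Book value $96,747.
Year 3: ⌊$96,747 × 200%/5⌋ = $38,698. Book value $58,049.
Year 4: ⌊$58,049 × 200%/5⌋ = $23,219. Book value $34,830.
Year 5 (final): $34,830 − $9,200 = $25,630. Book value $9,200.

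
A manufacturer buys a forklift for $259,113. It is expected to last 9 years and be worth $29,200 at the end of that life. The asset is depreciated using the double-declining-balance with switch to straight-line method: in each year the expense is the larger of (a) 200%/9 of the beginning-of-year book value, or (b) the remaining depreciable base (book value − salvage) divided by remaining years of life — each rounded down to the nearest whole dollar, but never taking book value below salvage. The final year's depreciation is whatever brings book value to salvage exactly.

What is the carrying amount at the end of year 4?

Depreciable base = $259,113 − $29,200 = $229,913.
Year 1: DB = ⌊$259,113 × 200%/9⌋ = $57,580; SL = ⌊$229,913/9⌋ = $25,545 → take DB $57,580. Book value $201,533.
Year 2: DB = ⌊$201,533 × 200%/9⌋ = $44,785; SL = ⌊$172,333/8⌋ = $21,541 → take DB $44,785. Book value $156,748.
Year 3: DB = ⌊$156,748 × 200%/9⌋ = $34,832; SL = ⌊$127,548/7⌋ = $18,221 → take DB $34,832. Book value $121,916.
Year 4: DB = ⌊$121,916 × 200%/9⌋ = $27,092; SL = ⌊$92,716/6⌋ = $15,452 → take DB $27,092. Book value $94,824.

$94,824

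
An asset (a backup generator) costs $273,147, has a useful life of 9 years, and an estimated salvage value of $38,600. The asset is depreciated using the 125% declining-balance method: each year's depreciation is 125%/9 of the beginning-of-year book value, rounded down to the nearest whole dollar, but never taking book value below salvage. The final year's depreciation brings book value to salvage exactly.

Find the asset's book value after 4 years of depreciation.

Depreciable base = $273,147 − $38,600 = $234,547.
Year 1: ⌊$273,147 × 125%/9⌋ = $37,937. Book value $235,210.
Year 2: ⌊$235,210 × 125%/9⌋ = $32,668. Book value $202,542.
Year 3: ⌊$202,542 × 125%/9⌋ = $28,130. Book value $174,412.
Year 4: ⌊$174,412 × 125%/9⌋ = $24,223. Book value $150,189.

$150,189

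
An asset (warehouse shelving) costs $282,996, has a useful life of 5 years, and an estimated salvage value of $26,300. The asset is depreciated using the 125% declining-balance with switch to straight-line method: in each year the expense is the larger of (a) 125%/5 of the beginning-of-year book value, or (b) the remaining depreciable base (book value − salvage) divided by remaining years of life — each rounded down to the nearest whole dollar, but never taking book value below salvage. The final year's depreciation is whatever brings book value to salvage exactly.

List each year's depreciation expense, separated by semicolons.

Depreciable base = $282,996 − $26,300 = $256,696.
Year 1: DB = ⌊$282,996 × 125%/5⌋ = $70,749; SL = ⌊$256,696/5⌋ = $51,339 → take DB $70,749. Book value $212,247.
Year 2: DB = ⌊$212,247 × 125%/5⌋ = $53,061; SL = ⌊$185,947/4⌋ = $46,486 → take DB $53,061. Book value $159,186.
Year 3: DB = ⌊$159,186 × 125%/5⌋ = $39,796; SL = ⌊$132,886/3⌋ = $44,295 → take SL $44,295. Book value $114,891.
Year 4: DB = ⌊$114,891 × 125%/5⌋ = $28,722; SL = ⌊$88,591/2⌋ = $44,295 → take SL $44,295. Book value $70,596.
Year 5 (final): $70,596 − $26,300 = $44,296. Book value $26,300.

$70,749; $53,061; $44,295; $44,295; $44,296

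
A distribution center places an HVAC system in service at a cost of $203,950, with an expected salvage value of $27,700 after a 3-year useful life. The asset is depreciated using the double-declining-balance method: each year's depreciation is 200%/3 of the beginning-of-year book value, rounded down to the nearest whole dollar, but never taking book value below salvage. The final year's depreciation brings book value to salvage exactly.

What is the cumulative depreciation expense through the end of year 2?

$176,250

Depreciable base = $203,950 − $27,700 = $176,250.
Year 1: ⌊$203,950 × 200%/3⌋ = $135,966. Book value $67,984.
Year 2: ⌊$67,984 × 200%/3⌋ = $45,322, capped at $40,284. Book value $27,700.
Accumulated through year 2 = $203,950 − $27,700 = $176,250.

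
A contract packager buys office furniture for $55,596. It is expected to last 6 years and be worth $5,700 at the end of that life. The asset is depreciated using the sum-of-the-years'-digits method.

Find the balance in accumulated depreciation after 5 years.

$47,520

Depreciable base = $55,596 − $5,700 = $49,896.
Sum of the years' digits = 6+5+4+3+2+1 = 21.
Year 1: $49,896 × 6/21 = $14,256. Book value $41,340.
Year 2: $49,896 × 5/21 = $11,880. Book value $29,460.
Year 3: $49,896 × 4/21 = $9,504. Book value $19,956.
Year 4: $49,896 × 3/21 = $7,128. Book value $12,828.
Year 5: $49,896 × 2/21 = $4,752. Book value $8,076.
Accumulated through year 5 = $55,596 − $8,076 = $47,520.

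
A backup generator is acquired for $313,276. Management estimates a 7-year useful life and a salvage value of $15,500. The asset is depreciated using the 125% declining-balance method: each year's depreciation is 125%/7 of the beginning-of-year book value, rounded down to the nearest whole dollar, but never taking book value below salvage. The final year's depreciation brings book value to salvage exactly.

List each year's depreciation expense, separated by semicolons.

Depreciable base = $313,276 − $15,500 = $297,776.
Year 1: ⌊$313,276 × 125%/7⌋ = $55,942. Book value $257,334.
Year 2: ⌊$257,334 × 125%/7⌋ = $45,952. Book value $211,382.
Year 3: ⌊$211,382 × 125%/7⌋ = $37,746. Book value $173,636.
Year 4: ⌊$173,636 × 125%/7⌋ = $31,006. Book value $142,630.
Year 5: ⌊$142,630 × 125%/7⌋ = $25,469. Book value $117,161.
Year 6: ⌊$117,161 × 125%/7⌋ = $20,921. Book value $96,240.
Year 7 (final): $96,240 − $15,500 = $80,740. Book value $15,500.

$55,942; $45,952; $37,746; $31,006; $25,469; $20,921; $80,740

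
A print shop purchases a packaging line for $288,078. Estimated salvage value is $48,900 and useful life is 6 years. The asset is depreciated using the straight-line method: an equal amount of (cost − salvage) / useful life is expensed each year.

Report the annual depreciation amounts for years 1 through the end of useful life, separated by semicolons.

$39,863; $39,863; $39,863; $39,863; $39,863; $39,863

Depreciable base = $288,078 − $48,900 = $239,178.
Annual expense = $239,178 / 6 = $39,863.
End of year 1: book value $248,215.
End of year 2: book value $208,352.
End of year 3: book value $168,489.
End of year 4: book value $128,626.
End of year 5: book value $88,763.
End of year 6: book value $48,900.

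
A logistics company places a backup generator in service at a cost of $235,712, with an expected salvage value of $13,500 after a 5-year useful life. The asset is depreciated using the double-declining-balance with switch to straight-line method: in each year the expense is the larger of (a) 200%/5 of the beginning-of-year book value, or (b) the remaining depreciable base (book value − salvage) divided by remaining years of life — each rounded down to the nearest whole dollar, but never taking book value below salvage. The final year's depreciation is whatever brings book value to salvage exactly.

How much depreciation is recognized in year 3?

Depreciable base = $235,712 − $13,500 = $222,212.
Year 1: DB = ⌊$235,712 × 200%/5⌋ = $94,284; SL = ⌊$222,212/5⌋ = $44,442 → take DB $94,284. Book value $141,428.
Year 2: DB = ⌊$141,428 × 200%/5⌋ = $56,571; SL = ⌊$127,928/4⌋ = $31,982 → take DB $56,571. Book value $84,857.
Year 3: DB = ⌊$84,857 × 200%/5⌋ = $33,942; SL = ⌊$71,357/3⌋ = $23,785 → take DB $33,942. Book value $50,915.

$33,942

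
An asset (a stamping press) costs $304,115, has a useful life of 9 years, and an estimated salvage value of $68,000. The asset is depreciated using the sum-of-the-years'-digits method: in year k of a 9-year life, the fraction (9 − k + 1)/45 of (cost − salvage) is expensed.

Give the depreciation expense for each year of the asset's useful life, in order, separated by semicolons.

$47,223; $41,976; $36,729; $31,482; $26,235; $20,988; $15,741; $10,494; $5,247

Depreciable base = $304,115 − $68,000 = $236,115.
Sum of the years' digits = 9+8+7+6+5+4+3+2+1 = 45.
Year 1: $236,115 × 9/45 = $47,223. Book value $256,892.
Year 2: $236,115 × 8/45 = $41,976. Book value $214,916.
Year 3: $236,115 × 7/45 = $36,729. Book value $178,187.
Year 4: $236,115 × 6/45 = $31,482. Book value $146,705.
Year 5: $236,115 × 5/45 = $26,235. Book value $120,470.
Year 6: $236,115 × 4/45 = $20,988. Book value $99,482.
Year 7: $236,115 × 3/45 = $15,741. Book value $83,741.
Year 8: $236,115 × 2/45 = $10,494. Book value $73,247.
Year 9: $236,115 × 1/45 = $5,247. Book value $68,000.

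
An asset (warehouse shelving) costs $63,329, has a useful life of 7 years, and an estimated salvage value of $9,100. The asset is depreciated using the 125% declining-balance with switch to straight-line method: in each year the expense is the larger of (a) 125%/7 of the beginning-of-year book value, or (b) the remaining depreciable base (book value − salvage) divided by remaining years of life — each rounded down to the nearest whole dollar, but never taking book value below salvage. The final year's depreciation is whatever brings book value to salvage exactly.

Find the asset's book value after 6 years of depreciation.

Depreciable base = $63,329 − $9,100 = $54,229.
Year 1: DB = ⌊$63,329 × 125%/7⌋ = $11,308; SL = ⌊$54,229/7⌋ = $7,747 → take DB $11,308. Book value $52,021.
Year 2: DB = ⌊$52,021 × 125%/7⌋ = $9,289; SL = ⌊$42,921/6⌋ = $7,153 → take DB $9,289. Book value $42,732.
Year 3: DB = ⌊$42,732 × 125%/7⌋ = $7,630; SL = ⌊$33,632/5⌋ = $6,726 → take DB $7,630. Book value $35,102.
Year 4: DB = ⌊$35,102 × 125%/7⌋ = $6,268; SL = ⌊$26,002/4⌋ = $6,500 → take SL $6,500. Book value $28,602.
Year 5: DB = ⌊$28,602 × 125%/7⌋ = $5,107; SL = ⌊$19,502/3⌋ = $6,500 → take SL $6,500. Book value $22,102.
Year 6: DB = ⌊$22,102 × 125%/7⌋ = $3,946; SL = ⌊$13,002/2⌋ = $6,501 → take SL $6,501. Book value $15,601.

$15,601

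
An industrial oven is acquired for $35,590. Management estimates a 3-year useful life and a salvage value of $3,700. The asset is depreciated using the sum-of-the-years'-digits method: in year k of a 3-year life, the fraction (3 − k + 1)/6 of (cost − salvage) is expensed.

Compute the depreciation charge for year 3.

$5,315

Depreciable base = $35,590 − $3,700 = $31,890.
Sum of the years' digits = 3+2+1 = 6.
Year 1: $31,890 × 3/6 = $15,945. Book value $19,645.
Year 2: $31,890 × 2/6 = $10,630. Book value $9,015.
Year 3: $31,890 × 1/6 = $5,315. Book value $3,700.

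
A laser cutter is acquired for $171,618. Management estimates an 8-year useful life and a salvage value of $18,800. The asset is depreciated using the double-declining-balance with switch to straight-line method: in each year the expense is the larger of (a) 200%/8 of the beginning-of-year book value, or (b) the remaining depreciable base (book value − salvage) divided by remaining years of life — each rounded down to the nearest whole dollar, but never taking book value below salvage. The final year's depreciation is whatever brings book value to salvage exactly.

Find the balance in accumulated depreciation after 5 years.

$130,891

Depreciable base = $171,618 − $18,800 = $152,818.
Year 1: DB = ⌊$171,618 × 200%/8⌋ = $42,904; SL = ⌊$152,818/8⌋ = $19,102 → take DB $42,904. Book value $128,714.
Year 2: DB = ⌊$128,714 × 200%/8⌋ = $32,178; SL = ⌊$109,914/7⌋ = $15,702 → take DB $32,178. Book value $96,536.
Year 3: DB = ⌊$96,536 × 200%/8⌋ = $24,134; SL = ⌊$77,736/6⌋ = $12,956 → take DB $24,134. Book value $72,402.
Year 4: DB = ⌊$72,402 × 200%/8⌋ = $18,100; SL = ⌊$53,602/5⌋ = $10,720 → take DB $18,100. Book value $54,302.
Year 5: DB = ⌊$54,302 × 200%/8⌋ = $13,575; SL = ⌊$35,502/4⌋ = $8,875 → take DB $13,575. Book value $40,727.
Accumulated through year 5 = $171,618 − $40,727 = $130,891.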